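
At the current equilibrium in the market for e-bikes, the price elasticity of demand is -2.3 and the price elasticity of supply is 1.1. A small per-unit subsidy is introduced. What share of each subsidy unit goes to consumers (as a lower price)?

For a small subsidy around the equilibrium, the benefit split depends on the relative slopes, which at a point are proportional to the elasticities.
Buyer share = εs/(εs + |εd|) = 1.1/(1.1 + 2.3) = 11/34; seller share = |εd|/(εs + |εd|) = 23/34.

Consumer share = 11/34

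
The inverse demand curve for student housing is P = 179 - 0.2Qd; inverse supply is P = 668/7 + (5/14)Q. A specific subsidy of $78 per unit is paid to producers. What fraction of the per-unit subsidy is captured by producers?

Producer share = 25/39

Pre-subsidy: 179 - 0.2Q = 668/7 + (5/14)Q gives Q* = 150 and P* = 149.
With the subsidy, sellers receive Ps = Pb + 78 for each unit, where Pb is the price buyers pay.
On the curves, Pb = 179 - 0.2Q and Ps = 668/7 + (5/14)Q; the wedge Ps − Pb = 78 gives 668/7 + (5/14)Q − (179 - 0.2Q) = 78, so Q' = 290.
Then Pb = 179 − 0.2·290 = 121 and Ps = 668/7 + (5/14)·290 = 199.
Buyers' price falls by P* − Pb = 149 − 121 = 28; sellers' price rises by Ps − P* = 199 − 149 = 50.
So producers capture 50/78 = 25/39 of each unit of subsidy.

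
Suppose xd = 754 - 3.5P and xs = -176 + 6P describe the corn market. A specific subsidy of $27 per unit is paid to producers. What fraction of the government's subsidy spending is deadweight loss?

Pre-subsidy: 754 - 3.5P = -176 + 6P gives P* = 1860/19, x* = 7816/19.
With the subsidy, sellers receive Ps = Pb + 27 for each unit, where Pb is the price buyers pay.
Supply in terms of Pb becomes xs = -176 + 6(Pb + 27) = -14 + 6Pb. Setting this equal to demand: 754 - 3.5Pb = -14 + 6Pb, so Pb = 1536/19.
Sellers receive Ps = 1536/19 + 27 = 2049/19; x' = 754 − 3.5·(1536/19) = 8950/19.
ΔCS = ½(7816/19 + 8950/19)(1860/19 − 1536/19) = 2716092/361; ΔPS = ½(7816/19 + 8950/19)(2049/19 − 1860/19) = 1584387/361.
Government spending = 27 × 8950/19 = 241650/19.
DWL = ½ × 27 × (8950/19 − 7816/19) = 15309/19; fraction = (15309/19) / (241650/19) = 567/8950.

DWL / government spending = 567/8950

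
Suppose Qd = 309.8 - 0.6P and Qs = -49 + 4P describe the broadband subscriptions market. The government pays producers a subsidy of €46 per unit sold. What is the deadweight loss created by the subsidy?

Pre-subsidy: 309.8 - 0.6P = -49 + 4P gives P* = 78, Q* = 263.
With the subsidy, sellers receive Ps = Pb + 46 for each unit, where Pb is the price buyers pay.
Supply in terms of Pb becomes Qs = -49 + 4(Pb + 46) = 135 + 4Pb. Setting this equal to demand: 309.8 - 0.6Pb = 135 + 4Pb, so Pb = 38.
Sellers receive Ps = 38 + 46 = 84; Q' = 309.8 − 0.6·38 = 287.
The subsidy expands output by 287 − 263 = 24 past the efficient level; on those units the gap between marginal cost and willingness to pay runs from 0 up to 46.
DWL = ½ × 46 × 24 = 552.

Deadweight loss = €552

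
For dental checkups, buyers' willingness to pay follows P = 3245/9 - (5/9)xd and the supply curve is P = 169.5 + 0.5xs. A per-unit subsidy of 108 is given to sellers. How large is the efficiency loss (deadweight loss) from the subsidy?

Pre-subsidy: 3245/9 - (5/9)x = 169.5 + 0.5x gives x* = 181 and P* = 260.
With the subsidy, sellers receive Ps = Pb + 108 for each unit, where Pb is the price buyers pay.
On the curves, Pb = 3245/9 - (5/9)x and Ps = 169.5 + 0.5x; the wedge Ps − Pb = 108 gives 169.5 + 0.5x − (3245/9 - (5/9)x) = 108, so x' = 5383/19.
Then Pb = 3245/9 − (5/9)·(5383/19) = 3860/19 and Ps = 169.5 + 0.5·(5383/19) = 5912/19.
The subsidy expands output by 5383/19 − 181 = 1944/19 past the efficient level; on those units the gap between marginal cost and willingness to pay runs from 0 up to 108.
DWL = ½ × 108 × 1944/19 = 104976/19.

Deadweight loss = 104976/19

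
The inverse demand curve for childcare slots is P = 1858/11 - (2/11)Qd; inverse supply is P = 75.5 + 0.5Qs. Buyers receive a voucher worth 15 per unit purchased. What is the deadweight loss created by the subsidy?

Pre-subsidy: 1858/11 - (2/11)Q = 75.5 + 0.5Q gives Q* = 137 and P* = 144.
With the rebate, buyers effectively pay Pb = Ps − 15, where Ps is the price sellers receive.
On the curves, Pb = 1858/11 - (2/11)Q and Ps = 75.5 + 0.5Q; the wedge Ps − Pb = 15 gives 75.5 + 0.5Q − (1858/11 - (2/11)Q) = 15, so Q' = 159.
Then Pb = 1858/11 − (2/11)·159 = 140 and Ps = 75.5 + 0.5·159 = 155.
The subsidy expands output by 159 − 137 = 22 past the efficient level; on those units the gap between marginal cost and willingness to pay runs from 0 up to 15.
DWL = ½ × 15 × 22 = 165.

Deadweight loss = 165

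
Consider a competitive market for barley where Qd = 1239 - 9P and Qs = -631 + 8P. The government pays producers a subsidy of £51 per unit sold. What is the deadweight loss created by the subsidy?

Deadweight loss = £5508

Pre-subsidy: 1239 - 9P = -631 + 8P gives P* = 110, Q* = 249.
With the subsidy, sellers receive Ps = Pb + 51 for each unit, where Pb is the price buyers pay.
Supply in terms of Pb becomes Qs = -631 + 8(Pb + 51) = -223 + 8Pb. Setting this equal to demand: 1239 - 9Pb = -223 + 8Pb, so Pb = 86.
Sellers receive Ps = 86 + 51 = 137; Q' = 1239 − 9·86 = 465.
The subsidy expands output by 465 − 249 = 216 past the efficient level; on those units the gap between marginal cost and willingness to pay runs from 0 up to 51.
DWL = ½ × 51 × 216 = 5508.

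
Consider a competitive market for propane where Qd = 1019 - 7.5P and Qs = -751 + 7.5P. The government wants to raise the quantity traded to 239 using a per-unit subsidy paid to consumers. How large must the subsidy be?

At Q = 239, invert demand for the buyer price: Pb = (1019 − 239)/7.5 = 104; invert supply for the seller price: Ps = (239 − (-751))/7.5 = 132.
The subsidy must fill the gap: s = Ps − Pb = 132 − 104 = 28.

Required subsidy s = 28 per unit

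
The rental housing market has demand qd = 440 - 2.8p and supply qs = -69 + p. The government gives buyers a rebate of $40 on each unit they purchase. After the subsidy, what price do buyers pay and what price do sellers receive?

Pre-subsidy: 440 - 2.8p = -69 + p gives p* = 2545/19, q* = 1234/19.
With the rebate, buyers effectively pay pb = ps − 40, where ps is the price sellers receive.
Demand in terms of ps becomes qd = 440 − 2.8(ps − 40) = 552 - 2.8ps. Setting this equal to supply: 552 - 2.8ps = -69 + ps, so ps = 3105/19.
Buyers pay pb = 3105/19 − 40 = 2345/19; q' = -69 + 1·(3105/19) = 1794/19.

Buyers pay 2345/19; sellers receive 3105/19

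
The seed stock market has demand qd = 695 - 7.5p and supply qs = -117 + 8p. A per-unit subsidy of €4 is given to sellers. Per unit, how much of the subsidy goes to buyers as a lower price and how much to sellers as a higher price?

Pre-subsidy: 695 - 7.5p = -117 + 8p gives p* = 1624/31, q* = 9365/31.
With the subsidy, sellers receive ps = pb + 4 for each unit, where pb is the price buyers pay.
Supply in terms of pb becomes qs = -117 + 8(pb + 4) = -85 + 8pb. Setting this equal to demand: 695 - 7.5pb = -85 + 8pb, so pb = 1560/31.
Sellers receive ps = 1560/31 + 4 = 1684/31; q' = 695 − 7.5·(1560/31) = 9845/31.
Buyers' price falls by p* − pb = 1624/31 − 1560/31 = 64/31; sellers' price rises by ps − p* = 1684/31 − 1624/31 = 60/31.

Buyers gain 64/31 per unit; sellers gain 60/31 per unit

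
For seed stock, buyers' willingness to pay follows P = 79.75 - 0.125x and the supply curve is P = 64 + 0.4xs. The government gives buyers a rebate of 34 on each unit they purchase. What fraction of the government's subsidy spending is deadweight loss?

Pre-subsidy: 79.75 - 0.125x = 64 + 0.4x gives x* = 30 and P* = 76.
With the rebate, buyers effectively pay Pb = Ps − 34, where Ps is the price sellers receive.
On the curves, Pb = 79.75 - 0.125x and Ps = 64 + 0.4x; the wedge Ps − Pb = 34 gives 64 + 0.4x − (79.75 - 0.125x) = 34, so x' = 1990/21.
Then Pb = 79.75 − 0.125·(1990/21) = 1426/21 and Ps = 64 + 0.4·(1990/21) = 2140/21.
ΔCS = ½(30 + 1990/21)(76 − 1426/21) = 222700/441; ΔPS = ½(30 + 1990/21)(2140/21 − 76) = 712640/441.
Government spending = 34 × 1990/21 = 67660/21.
DWL = ½ × 34 × (1990/21 − 30) = 23120/21; fraction = (23120/21) / (67660/21) = 68/199.

DWL / government spending = 68/199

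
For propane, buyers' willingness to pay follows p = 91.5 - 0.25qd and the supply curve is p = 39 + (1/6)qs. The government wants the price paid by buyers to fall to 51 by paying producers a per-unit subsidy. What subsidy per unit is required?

Required subsidy s = 15 per unit

At a buyer price of 51, quantity demanded is 366 − 4·51 = 162.
Sellers supply 162 only when they receive ps = 39 + (1/6)·162 = 66.
s = ps − pb = 66 − 51 = 15.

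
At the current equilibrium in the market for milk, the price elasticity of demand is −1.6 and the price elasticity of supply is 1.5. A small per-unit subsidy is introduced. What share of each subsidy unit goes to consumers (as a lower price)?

Consumer share = 15/31

For a small subsidy around the equilibrium, the benefit split depends on the relative slopes, which at a point are proportional to the elasticities.
Buyer share = εs/(εs + |εd|) = 1.5/(1.5 + 1.6) = 15/31; seller share = |εd|/(εs + |εd|) = 16/31.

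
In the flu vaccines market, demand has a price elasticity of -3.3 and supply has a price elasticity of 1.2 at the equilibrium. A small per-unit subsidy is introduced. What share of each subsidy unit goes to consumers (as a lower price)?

Consumer share = 4/15

For a small subsidy around the equilibrium, the benefit split depends on the relative slopes, which at a point are proportional to the elasticities.
Buyer share = εs/(εs + |εd|) = 1.2/(1.2 + 3.3) = 4/15; seller share = |εd|/(εs + |εd|) = 11/15.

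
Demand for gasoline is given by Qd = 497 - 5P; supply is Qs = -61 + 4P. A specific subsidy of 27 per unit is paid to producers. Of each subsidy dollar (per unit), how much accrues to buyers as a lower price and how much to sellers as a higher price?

Pre-subsidy: 497 - 5P = -61 + 4P gives P* = 62, Q* = 187.
With the subsidy, sellers receive Ps = Pb + 27 for each unit, where Pb is the price buyers pay.
Supply in terms of Pb becomes Qs = -61 + 4(Pb + 27) = 47 + 4Pb. Setting this equal to demand: 497 - 5Pb = 47 + 4Pb, so Pb = 50.
Sellers receive Ps = 50 + 27 = 77; Q' = 497 − 5·50 = 247.
Buyers' price falls by P* − Pb = 62 − 50 = 12; sellers' price rises by Ps − P* = 77 − 62 = 15.

Buyers gain 12 per unit; sellers gain 15 per unit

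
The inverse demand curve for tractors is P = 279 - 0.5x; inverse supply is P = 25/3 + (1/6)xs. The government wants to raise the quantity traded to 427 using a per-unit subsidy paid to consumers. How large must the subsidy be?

Required subsidy s = 14 per unit

At x = 427, from the demand curve buyers pay Pb = 279 − 0.5·427 = 65.5; from the supply curve sellers need Ps = 25/3 + (1/6)·427 = 79.5.
The subsidy must fill the gap: s = Ps − Pb = 79.5 − 65.5 = 14.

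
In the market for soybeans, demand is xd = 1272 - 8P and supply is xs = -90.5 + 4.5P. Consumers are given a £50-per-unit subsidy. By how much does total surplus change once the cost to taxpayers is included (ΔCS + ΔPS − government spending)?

Net change in total surplus = -£3600

Pre-subsidy: 1272 - 8P = -90.5 + 4.5P gives P* = 109, x* = 400.
With the rebate, buyers effectively pay Pb = Ps − 50, where Ps is the price sellers receive.
Demand in terms of Ps becomes xd = 1272 − 8(Ps − 50) = 1672 - 8Ps. Setting this equal to supply: 1672 - 8Ps = -90.5 + 4.5Ps, so Ps = 141.
Buyers pay Pb = 141 − 50 = 91; x' = -90.5 + 4.5·141 = 544.
ΔCS = ½(400 + 544)(109 − 91) = 8496; ΔPS = ½(400 + 544)(141 − 109) = 15104.
Government spending = 50 × 544 = 27200.
Net change = 8496 + 15104 − 27200 = -3600. The loss equals the DWL triangle ½·50·144.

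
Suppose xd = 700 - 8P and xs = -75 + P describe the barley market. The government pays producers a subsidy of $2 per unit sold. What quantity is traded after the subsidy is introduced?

Pre-subsidy: 700 - 8P = -75 + P gives P* = 775/9, x* = 100/9.
With the subsidy, sellers receive Ps = Pb + 2 for each unit, where Pb is the price buyers pay.
Supply in terms of Pb becomes xs = -75 + 1(Pb + 2) = -73 + Pb. Setting this equal to demand: 700 - 8Pb = -73 + Pb, so Pb = 773/9.
Sellers receive Ps = 773/9 + 2 = 791/9; x' = 700 − 8·(773/9) = 116/9.

x' = 116/9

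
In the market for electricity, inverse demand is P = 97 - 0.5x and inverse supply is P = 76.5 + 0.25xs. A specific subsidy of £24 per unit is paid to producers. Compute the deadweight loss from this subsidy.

Pre-subsidy: 97 - 0.5x = 76.5 + 0.25x gives x* = 82/3 and P* = 250/3.
With the subsidy, sellers receive Ps = Pb + 24 for each unit, where Pb is the price buyers pay.
On the curves, Pb = 97 - 0.5x and Ps = 76.5 + 0.25x; the wedge Ps − Pb = 24 gives 76.5 + 0.25x − (97 - 0.5x) = 24, so x' = 178/3.
Then Pb = 97 − 0.5·(178/3) = 202/3 and Ps = 76.5 + 0.25·(178/3) = 274/3.
The subsidy expands output by 178/3 − 82/3 = 32 past the efficient level; on those units the gap between marginal cost and willingness to pay runs from 0 up to 24.
DWL = ½ × 24 × 32 = 384.

Deadweight loss = £384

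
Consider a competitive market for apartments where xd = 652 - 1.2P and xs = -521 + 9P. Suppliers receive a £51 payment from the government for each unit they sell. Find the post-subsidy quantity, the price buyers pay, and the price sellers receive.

Pre-subsidy: 652 - 1.2P = -521 + 9P gives P* = 115, x* = 514.
With the subsidy, sellers receive Ps = Pb + 51 for each unit, where Pb is the price buyers pay.
Supply in terms of Pb becomes xs = -521 + 9(Pb + 51) = -62 + 9Pb. Setting this equal to demand: 652 - 1.2Pb = -62 + 9Pb, so Pb = 70.
Sellers receive Ps = 70 + 51 = 121; x' = 652 − 1.2·70 = 568.

x' = 568; buyers pay £70; sellers receive £121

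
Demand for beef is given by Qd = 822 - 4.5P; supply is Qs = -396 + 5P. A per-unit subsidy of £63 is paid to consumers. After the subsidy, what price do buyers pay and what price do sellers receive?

Buyers pay 1806/19; sellers receive 3003/19

Pre-subsidy: 822 - 4.5P = -396 + 5P gives P* = 2436/19, Q* = 4656/19.
With the rebate, buyers effectively pay Pb = Ps − 63, where Ps is the price sellers receive.
Demand in terms of Ps becomes Qd = 822 − 4.5(Ps − 63) = 1105.5 - 4.5Ps. Setting this equal to supply: 1105.5 - 4.5Ps = -396 + 5Ps, so Ps = 3003/19.
Buyers pay Pb = 3003/19 − 63 = 1806/19; Q' = -396 + 5·(3003/19) = 7491/19.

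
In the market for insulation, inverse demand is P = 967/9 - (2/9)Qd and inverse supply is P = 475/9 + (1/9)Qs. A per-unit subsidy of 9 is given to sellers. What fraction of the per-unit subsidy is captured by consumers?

Consumer share = 2/3

Pre-subsidy: 967/9 - (2/9)Q = 475/9 + (1/9)Q gives Q* = 164 and P* = 71.
With the subsidy, sellers receive Ps = Pb + 9 for each unit, where Pb is the price buyers pay.
On the curves, Pb = 967/9 - (2/9)Q and Ps = 475/9 + (1/9)Q; the wedge Ps − Pb = 9 gives 475/9 + (1/9)Q − (967/9 - (2/9)Q) = 9, so Q' = 191.
Then Pb = 967/9 − (2/9)·191 = 65 and Ps = 475/9 + (1/9)·191 = 74.
Buyers' price falls by P* − Pb = 71 − 65 = 6; sellers' price rises by Ps − P* = 74 − 71 = 3.
So consumers capture 6/9 = 2/3 of each unit of subsidy.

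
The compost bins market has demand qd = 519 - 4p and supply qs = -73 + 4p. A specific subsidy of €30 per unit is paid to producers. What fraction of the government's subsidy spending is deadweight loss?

DWL / government spending = 30/283

Pre-subsidy: 519 - 4p = -73 + 4p gives p* = 74, q* = 223.
With the subsidy, sellers receive ps = pb + 30 for each unit, where pb is the price buyers pay.
Supply in terms of pb becomes qs = -73 + 4(pb + 30) = 47 + 4pb. Setting this equal to demand: 519 - 4pb = 47 + 4pb, so pb = 59.
Sellers receive ps = 59 + 30 = 89; q' = 519 − 4·59 = 283.
ΔCS = ½(223 + 283)(74 − 59) = 3795; ΔPS = ½(223 + 283)(89 − 74) = 3795.
Government spending = 30 × 283 = 8490.
DWL = ½ × 30 × (283 − 223) = 900; fraction = 900 / 8490 = 30/283.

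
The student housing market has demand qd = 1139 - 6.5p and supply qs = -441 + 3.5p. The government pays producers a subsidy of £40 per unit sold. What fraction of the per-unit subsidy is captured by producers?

Producer share = 0.65

Pre-subsidy: 1139 - 6.5p = -441 + 3.5p gives p* = 158, q* = 112.
With the subsidy, sellers receive ps = pb + 40 for each unit, where pb is the price buyers pay.
Supply in terms of pb becomes qs = -441 + 3.5(pb + 40) = -301 + 3.5pb. Setting this equal to demand: 1139 - 6.5pb = -301 + 3.5pb, so pb = 144.
Sellers receive ps = 144 + 40 = 184; q' = 1139 − 6.5·144 = 203.
Buyers' price falls by p* − pb = 158 − 144 = 14; sellers' price rises by ps − p* = 184 − 158 = 26.
So producers capture 26/40 = 0.65 of each unit of subsidy.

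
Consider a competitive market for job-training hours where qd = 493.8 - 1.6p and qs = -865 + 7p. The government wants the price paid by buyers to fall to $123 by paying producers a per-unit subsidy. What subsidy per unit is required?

Required subsidy s = $43 per unit

At a buyer price of 123, quantity demanded is 493.8 − 1.6·123 = 297.
Sellers supply 297 only when they receive ps with -865 + 7·ps = 297, i.e. ps = 166.
s = ps − pb = 166 − 123 = 43.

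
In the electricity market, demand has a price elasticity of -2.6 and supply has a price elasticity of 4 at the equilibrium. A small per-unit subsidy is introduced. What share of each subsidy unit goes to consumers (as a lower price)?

Consumer share = 20/33

For a small subsidy around the equilibrium, the benefit split depends on the relative slopes, which at a point are proportional to the elasticities.
Buyer share = εs/(εs + |εd|) = 4/(4 + 2.6) = 20/33; seller share = |εd|/(εs + |εd|) = 13/33.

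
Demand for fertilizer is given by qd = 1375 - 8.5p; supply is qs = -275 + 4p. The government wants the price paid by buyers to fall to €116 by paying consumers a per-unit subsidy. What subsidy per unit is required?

At a buyer price of 116, quantity demanded is 1375 − 8.5·116 = 389.
Sellers supply 389 only when they receive ps with -275 + 4·ps = 389, i.e. ps = 166.
s = ps − pb = 166 − 116 = 50.

Required subsidy s = €50 per unit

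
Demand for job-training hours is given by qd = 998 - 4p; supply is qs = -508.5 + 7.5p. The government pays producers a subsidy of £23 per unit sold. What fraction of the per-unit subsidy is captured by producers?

Producer share = 8/23

Pre-subsidy: 998 - 4p = -508.5 + 7.5p gives p* = 131, q* = 474.
With the subsidy, sellers receive ps = pb + 23 for each unit, where pb is the price buyers pay.
Supply in terms of pb becomes qs = -508.5 + 7.5(pb + 23) = -336 + 7.5pb. Setting this equal to demand: 998 - 4pb = -336 + 7.5pb, so pb = 116.
Sellers receive ps = 116 + 23 = 139; q' = 998 − 4·116 = 534.
Buyers' price falls by p* − pb = 131 − 116 = 15; sellers' price rises by ps − p* = 139 − 131 = 8.
So producers capture 8/23 = 8/23 of each unit of subsidy.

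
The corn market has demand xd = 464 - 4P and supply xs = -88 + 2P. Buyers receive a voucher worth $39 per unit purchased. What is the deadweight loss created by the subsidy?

Deadweight loss = $1014

Pre-subsidy: 464 - 4P = -88 + 2P gives P* = 92, x* = 96.
With the rebate, buyers effectively pay Pb = Ps − 39, where Ps is the price sellers receive.
Demand in terms of Ps becomes xd = 464 − 4(Ps − 39) = 620 - 4Ps. Setting this equal to supply: 620 - 4Ps = -88 + 2Ps, so Ps = 118.
Buyers pay Pb = 118 − 39 = 79; x' = -88 + 2·118 = 148.
The subsidy expands output by 148 − 96 = 52 past the efficient level; on those units the gap between marginal cost and willingness to pay runs from 0 up to 39.
DWL = ½ × 39 × 52 = 1014.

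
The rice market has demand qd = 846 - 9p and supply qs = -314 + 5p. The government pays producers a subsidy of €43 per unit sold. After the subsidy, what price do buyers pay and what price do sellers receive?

Buyers pay €67.5; sellers receive €110.5

Pre-subsidy: 846 - 9p = -314 + 5p gives p* = 580/7, q* = 702/7.
With the subsidy, sellers receive ps = pb + 43 for each unit, where pb is the price buyers pay.
Supply in terms of pb becomes qs = -314 + 5(pb + 43) = -99 + 5pb. Setting this equal to demand: 846 - 9pb = -99 + 5pb, so pb = 67.5.
Sellers receive ps = 67.5 + 43 = 110.5; q' = 846 − 9·67.5 = 238.5.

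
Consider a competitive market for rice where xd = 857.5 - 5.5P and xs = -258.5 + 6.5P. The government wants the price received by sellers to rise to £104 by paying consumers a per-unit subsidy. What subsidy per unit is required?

Required subsidy s = £24 per unit

At a seller price of 104, quantity supplied is -258.5 + 6.5·104 = 417.5.
Buyers absorb 417.5 only when they pay Pb with 857.5 − 5.5·Pb = 417.5, i.e. Pb = 80.
s = Ps − Pb = 104 − 80 = 24.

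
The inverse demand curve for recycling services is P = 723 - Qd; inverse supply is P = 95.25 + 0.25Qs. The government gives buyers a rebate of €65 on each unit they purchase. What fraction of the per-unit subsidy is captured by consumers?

Pre-subsidy: 723 - Q = 95.25 + 0.25Q gives Q* = 502.2 and P* = 220.8.
With the rebate, buyers effectively pay Pb = Ps − 65, where Ps is the price sellers receive.
On the curves, Pb = 723 - Q and Ps = 95.25 + 0.25Q; the wedge Ps − Pb = 65 gives 95.25 + 0.25Q − (723 - Q) = 65, so Q' = 554.2.
Then Pb = 723 − 1·554.2 = 168.8 and Ps = 95.25 + 0.25·554.2 = 233.8.
Buyers' price falls by P* − Pb = 220.8 − 168.8 = 52; sellers' price rises by Ps − P* = 233.8 − 220.8 = 13.
So consumers capture 52/65 = 0.8 of each unit of subsidy.

Consumer share = 0.8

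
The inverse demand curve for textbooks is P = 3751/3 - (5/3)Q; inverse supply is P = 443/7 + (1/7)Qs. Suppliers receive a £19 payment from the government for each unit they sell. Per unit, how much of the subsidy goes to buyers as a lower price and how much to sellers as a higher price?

Buyers gain £17.5 per unit; sellers gain £1.5 per unit

Pre-subsidy: 3751/3 - (5/3)Q = 443/7 + (1/7)Q gives Q* = 656 and P* = 157.
With the subsidy, sellers receive Ps = Pb + 19 for each unit, where Pb is the price buyers pay.
On the curves, Pb = 3751/3 - (5/3)Q and Ps = 443/7 + (1/7)Q; the wedge Ps − Pb = 19 gives 443/7 + (1/7)Q − (3751/3 - (5/3)Q) = 19, so Q' = 666.5.
Then Pb = 3751/3 − (5/3)·666.5 = 139.5 and Ps = 443/7 + (1/7)·666.5 = 158.5.
Buyers' price falls by P* − Pb = 157 − 139.5 = 17.5; sellers' price rises by Ps − P* = 158.5 − 157 = 1.5.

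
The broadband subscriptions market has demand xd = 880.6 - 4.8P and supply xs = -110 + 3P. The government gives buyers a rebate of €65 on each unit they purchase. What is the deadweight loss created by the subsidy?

Deadweight loss = €3900

Pre-subsidy: 880.6 - 4.8P = -110 + 3P gives P* = 127, x* = 271.
With the rebate, buyers effectively pay Pb = Ps − 65, where Ps is the price sellers receive.
Demand in terms of Ps becomes xd = 880.6 − 4.8(Ps − 65) = 1192.6 - 4.8Ps. Setting this equal to supply: 1192.6 - 4.8Ps = -110 + 3Ps, so Ps = 167.
Buyers pay Pb = 167 − 65 = 102; x' = -110 + 3·167 = 391.
The subsidy expands output by 391 − 271 = 120 past the efficient level; on those units the gap between marginal cost and willingness to pay runs from 0 up to 65.
DWL = ½ × 65 × 120 = 3900.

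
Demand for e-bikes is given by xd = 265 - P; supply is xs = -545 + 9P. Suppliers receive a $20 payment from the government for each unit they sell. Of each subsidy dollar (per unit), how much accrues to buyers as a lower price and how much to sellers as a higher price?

Pre-subsidy: 265 - P = -545 + 9P gives P* = 81, x* = 184.
With the subsidy, sellers receive Ps = Pb + 20 for each unit, where Pb is the price buyers pay.
Supply in terms of Pb becomes xs = -545 + 9(Pb + 20) = -365 + 9Pb. Setting this equal to demand: 265 - Pb = -365 + 9Pb, so Pb = 63.
Sellers receive Ps = 63 + 20 = 83; x' = 265 − 1·63 = 202.
Buyers' price falls by P* − Pb = 81 − 63 = 18; sellers' price rises by Ps − P* = 83 − 81 = 2.

Buyers gain $18 per unit; sellers gain $2 per unit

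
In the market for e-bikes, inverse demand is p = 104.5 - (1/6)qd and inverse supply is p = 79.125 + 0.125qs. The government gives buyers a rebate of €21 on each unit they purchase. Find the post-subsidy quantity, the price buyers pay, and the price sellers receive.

q' = 159; buyers pay €78; sellers receive €99

Pre-subsidy: 104.5 - (1/6)q = 79.125 + 0.125q gives q* = 87 and p* = 90.
With the rebate, buyers effectively pay pb = ps − 21, where ps is the price sellers receive.
On the curves, pb = 104.5 - (1/6)q and ps = 79.125 + 0.125q; the wedge ps − pb = 21 gives 79.125 + 0.125q − (104.5 - (1/6)q) = 21, so q' = 159.
Then pb = 104.5 − (1/6)·159 = 78 and ps = 79.125 + 0.125·159 = 99.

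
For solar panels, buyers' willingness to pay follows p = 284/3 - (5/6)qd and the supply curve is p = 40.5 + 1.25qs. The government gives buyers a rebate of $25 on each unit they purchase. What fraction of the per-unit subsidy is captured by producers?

Producer share = 0.6

Pre-subsidy: 284/3 - (5/6)q = 40.5 + 1.25q gives q* = 26 and p* = 73.
With the rebate, buyers effectively pay pb = ps − 25, where ps is the price sellers receive.
On the curves, pb = 284/3 - (5/6)q and ps = 40.5 + 1.25q; the wedge ps − pb = 25 gives 40.5 + 1.25q − (284/3 - (5/6)q) = 25, so q' = 38.
Then pb = 284/3 − (5/6)·38 = 63 and ps = 40.5 + 1.25·38 = 88.
Buyers' price falls by p* − pb = 73 − 63 = 10; sellers' price rises by ps − p* = 88 − 73 = 15.
So producers capture 15/25 = 0.6 of each unit of subsidy.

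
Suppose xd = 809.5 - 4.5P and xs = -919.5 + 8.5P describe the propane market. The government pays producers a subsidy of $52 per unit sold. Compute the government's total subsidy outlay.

Pre-subsidy: 809.5 - 4.5P = -919.5 + 8.5P gives P* = 133, x* = 211.
With the subsidy, sellers receive Ps = Pb + 52 for each unit, where Pb is the price buyers pay.
Supply in terms of Pb becomes xs = -919.5 + 8.5(Pb + 52) = -477.5 + 8.5Pb. Setting this equal to demand: 809.5 - 4.5Pb = -477.5 + 8.5Pb, so Pb = 99.
Sellers receive Ps = 99 + 52 = 151; x' = 809.5 − 4.5·99 = 364.
Government outlay = subsidy × quantity = 52 × 364 = 18928.

Government cost = $18928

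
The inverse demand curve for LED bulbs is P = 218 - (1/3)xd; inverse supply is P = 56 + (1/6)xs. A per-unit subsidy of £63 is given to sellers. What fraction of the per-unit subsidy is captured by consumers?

Pre-subsidy: 218 - (1/3)x = 56 + (1/6)x gives x* = 324 and P* = 110.
With the subsidy, sellers receive Ps = Pb + 63 for each unit, where Pb is the price buyers pay.
On the curves, Pb = 218 - (1/3)x and Ps = 56 + (1/6)x; the wedge Ps − Pb = 63 gives 56 + (1/6)x − (218 - (1/3)x) = 63, so x' = 450.
Then Pb = 218 − (1/3)·450 = 68 and Ps = 56 + (1/6)·450 = 131.
Buyers' price falls by P* − Pb = 110 − 68 = 42; sellers' price rises by Ps − P* = 131 − 110 = 21.
So consumers capture 42/63 = 2/3 of each unit of subsidy.

Consumer share = 2/3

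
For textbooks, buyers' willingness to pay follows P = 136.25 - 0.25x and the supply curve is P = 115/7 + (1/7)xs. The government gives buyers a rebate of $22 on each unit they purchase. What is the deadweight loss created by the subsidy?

Pre-subsidy: 136.25 - 0.25x = 115/7 + (1/7)x gives x* = 305 and P* = 60.
With the rebate, buyers effectively pay Pb = Ps − 22, where Ps is the price sellers receive.
On the curves, Pb = 136.25 - 0.25x and Ps = 115/7 + (1/7)x; the wedge Ps − Pb = 22 gives 115/7 + (1/7)x − (136.25 - 0.25x) = 22, so x' = 361.
Then Pb = 136.25 − 0.25·361 = 46 and Ps = 115/7 + (1/7)·361 = 68.
The subsidy expands output by 361 − 305 = 56 past the efficient level; on those units the gap between marginal cost and willingness to pay runs from 0 up to 22.
DWL = ½ × 22 × 56 = 616.

Deadweight loss = $616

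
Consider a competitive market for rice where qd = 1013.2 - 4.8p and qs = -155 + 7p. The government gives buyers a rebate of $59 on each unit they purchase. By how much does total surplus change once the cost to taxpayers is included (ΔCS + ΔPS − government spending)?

Net change in total surplus = -$4956

Pre-subsidy: 1013.2 - 4.8p = -155 + 7p gives p* = 99, q* = 538.
With the rebate, buyers effectively pay pb = ps − 59, where ps is the price sellers receive.
Demand in terms of ps becomes qd = 1013.2 − 4.8(ps − 59) = 1296.4 - 4.8ps. Setting this equal to supply: 1296.4 - 4.8ps = -155 + 7ps, so ps = 123.
Buyers pay pb = 123 − 59 = 64; q' = -155 + 7·123 = 706.
ΔCS = ½(538 + 706)(99 − 64) = 21770; ΔPS = ½(538 + 706)(123 − 99) = 14928.
Government spending = 59 × 706 = 41654.
Net change = 21770 + 14928 − 41654 = -4956. The loss equals the DWL triangle ½·59·168.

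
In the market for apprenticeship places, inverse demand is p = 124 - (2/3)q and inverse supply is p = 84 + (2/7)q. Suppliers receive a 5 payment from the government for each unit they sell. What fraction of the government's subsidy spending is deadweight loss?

Pre-subsidy: 124 - (2/3)q = 84 + (2/7)q gives q* = 42 and p* = 96.
With the subsidy, sellers receive ps = pb + 5 for each unit, where pb is the price buyers pay.
On the curves, pb = 124 - (2/3)q and ps = 84 + (2/7)q; the wedge ps − pb = 5 gives 84 + (2/7)q − (124 - (2/3)q) = 5, so q' = 47.25.
Then pb = 124 − (2/3)·47.25 = 92.5 and ps = 84 + (2/7)·47.25 = 97.5.
ΔCS = ½(42 + 47.25)(96 − 92.5) = 156.1875; ΔPS = ½(42 + 47.25)(97.5 − 96) = 66.9375.
Government spending = 5 × 47.25 = 236.25.
DWL = ½ × 5 × (47.25 − 42) = 13.125; fraction = 13.125 / 236.25 = 1/18.

DWL / government spending = 1/18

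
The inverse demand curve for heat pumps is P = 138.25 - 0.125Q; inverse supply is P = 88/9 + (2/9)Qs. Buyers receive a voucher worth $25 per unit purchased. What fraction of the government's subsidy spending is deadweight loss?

DWL / government spending = 18/221

Pre-subsidy: 138.25 - 0.125Q = 88/9 + (2/9)Q gives Q* = 370 and P* = 92.
With the rebate, buyers effectively pay Pb = Ps − 25, where Ps is the price sellers receive.
On the curves, Pb = 138.25 - 0.125Q and Ps = 88/9 + (2/9)Q; the wedge Ps − Pb = 25 gives 88/9 + (2/9)Q − (138.25 - 0.125Q) = 25, so Q' = 442.
Then Pb = 138.25 − 0.125·442 = 83 and Ps = 88/9 + (2/9)·442 = 108.
ΔCS = ½(370 + 442)(92 − 83) = 3654; ΔPS = ½(370 + 442)(108 − 92) = 6496.
Government spending = 25 × 442 = 11050.
DWL = ½ × 25 × (442 − 370) = 900; fraction = 900 / 11050 = 18/221.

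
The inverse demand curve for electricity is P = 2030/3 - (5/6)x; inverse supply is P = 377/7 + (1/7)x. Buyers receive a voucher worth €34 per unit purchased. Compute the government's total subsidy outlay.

Government cost = 937924/41

Pre-subsidy: 2030/3 - (5/6)x = 377/7 + (1/7)x gives x* = 638 and P* = 145.
With the rebate, buyers effectively pay Pb = Ps − 34, where Ps is the price sellers receive.
On the curves, Pb = 2030/3 - (5/6)x and Ps = 377/7 + (1/7)x; the wedge Ps − Pb = 34 gives 377/7 + (1/7)x − (2030/3 - (5/6)x) = 34, so x' = 27586/41.
Then Pb = 2030/3 − (5/6)·(27586/41) = 4755/41 and Ps = 377/7 + (1/7)·(27586/41) = 6149/41.
Government outlay = subsidy × quantity = 34 × 27586/41 = 937924/41.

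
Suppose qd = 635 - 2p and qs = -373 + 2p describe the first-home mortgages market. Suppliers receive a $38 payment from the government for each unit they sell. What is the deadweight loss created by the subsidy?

Deadweight loss = $722

Pre-subsidy: 635 - 2p = -373 + 2p gives p* = 252, q* = 131.
With the subsidy, sellers receive ps = pb + 38 for each unit, where pb is the price buyers pay.
Supply in terms of pb becomes qs = -373 + 2(pb + 38) = -297 + 2pb. Setting this equal to demand: 635 - 2pb = -297 + 2pb, so pb = 233.
Sellers receive ps = 233 + 38 = 271; q' = 635 − 2·233 = 169.
The subsidy expands output by 169 − 131 = 38 past the efficient level; on those units the gap between marginal cost and willingness to pay runs from 0 up to 38.
DWL = ½ × 38 × 38 = 722.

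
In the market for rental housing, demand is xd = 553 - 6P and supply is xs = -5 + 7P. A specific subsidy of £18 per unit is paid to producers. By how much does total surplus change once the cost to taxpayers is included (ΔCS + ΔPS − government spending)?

Net change in total surplus = -6804/13

Pre-subsidy: 553 - 6P = -5 + 7P gives P* = 558/13, x* = 3841/13.
With the subsidy, sellers receive Ps = Pb + 18 for each unit, where Pb is the price buyers pay.
Supply in terms of Pb becomes xs = -5 + 7(Pb + 18) = 121 + 7Pb. Setting this equal to demand: 553 - 6Pb = 121 + 7Pb, so Pb = 432/13.
Sellers receive Ps = 432/13 + 18 = 666/13; x' = 553 − 6·(432/13) = 4597/13.
ΔCS = ½(3841/13 + 4597/13)(558/13 − 432/13) = 531594/169; ΔPS = ½(3841/13 + 4597/13)(666/13 − 558/13) = 455652/169.
Government spending = 18 × 4597/13 = 82746/13.
Net change = 531594/169 + 455652/169 − 82746/13 = -6804/13. The loss equals the DWL triangle ½·18·756/13.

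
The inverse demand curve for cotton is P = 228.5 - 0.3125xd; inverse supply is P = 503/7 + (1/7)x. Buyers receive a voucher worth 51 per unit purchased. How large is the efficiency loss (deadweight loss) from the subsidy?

Pre-subsidy: 228.5 - 0.3125x = 503/7 + (1/7)x gives x* = 344 and P* = 121.
With the rebate, buyers effectively pay Pb = Ps − 51, where Ps is the price sellers receive.
On the curves, Pb = 228.5 - 0.3125x and Ps = 503/7 + (1/7)x; the wedge Ps − Pb = 51 gives 503/7 + (1/7)x − (228.5 - 0.3125x) = 51, so x' = 456.
Then Pb = 228.5 − 0.3125·456 = 86 and Ps = 503/7 + (1/7)·456 = 137.
The subsidy expands output by 456 − 344 = 112 past the efficient level; on those units the gap between marginal cost and willingness to pay runs from 0 up to 51.
DWL = ½ × 51 × 112 = 2856.

Deadweight loss = 2856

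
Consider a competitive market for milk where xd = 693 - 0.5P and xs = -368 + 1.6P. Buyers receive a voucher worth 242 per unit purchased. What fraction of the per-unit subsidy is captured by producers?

Pre-subsidy: 693 - 0.5P = -368 + 1.6P gives P* = 10610/21, x* = 9248/21.
With the rebate, buyers effectively pay Pb = Ps − 242, where Ps is the price sellers receive.
Demand in terms of Ps becomes xd = 693 − 0.5(Ps − 242) = 814 - 0.5Ps. Setting this equal to supply: 814 - 0.5Ps = -368 + 1.6Ps, so Ps = 3940/7.
Buyers pay Pb = 3940/7 − 242 = 2246/7; x' = -368 + 1.6·(3940/7) = 3728/7.
Buyers' price falls by P* − Pb = 10610/21 − 2246/7 = 3872/21; sellers' price rises by Ps − P* = 3940/7 − 10610/21 = 1210/21.
So producers capture (1210/21)/242 = 5/21 of each unit of subsidy.

Producer share = 5/21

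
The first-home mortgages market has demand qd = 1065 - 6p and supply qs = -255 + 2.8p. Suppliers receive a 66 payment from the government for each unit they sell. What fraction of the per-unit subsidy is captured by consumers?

Pre-subsidy: 1065 - 6p = -255 + 2.8p gives p* = 150, q* = 165.
With the subsidy, sellers receive ps = pb + 66 for each unit, where pb is the price buyers pay.
Supply in terms of pb becomes qs = -255 + 2.8(pb + 66) = -70.2 + 2.8pb. Setting this equal to demand: 1065 - 6pb = -70.2 + 2.8pb, so pb = 129.
Sellers receive ps = 129 + 66 = 195; q' = 1065 − 6·129 = 291.
Buyers' price falls by p* − pb = 150 − 129 = 21; sellers' price rises by ps − p* = 195 − 150 = 45.
So consumers capture 21/66 = 7/22 of each unit of subsidy.

Consumer share = 7/22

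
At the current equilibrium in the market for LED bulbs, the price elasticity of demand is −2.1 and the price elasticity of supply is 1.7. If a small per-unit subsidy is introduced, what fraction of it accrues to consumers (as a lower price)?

For a small subsidy around the equilibrium, the benefit split depends on the relative slopes, which at a point are proportional to the elasticities.
Buyer share = εs/(εs + |εd|) = 1.7/(1.7 + 2.1) = 17/38; seller share = |εd|/(εs + |εd|) = 21/38.

Consumer share = 17/38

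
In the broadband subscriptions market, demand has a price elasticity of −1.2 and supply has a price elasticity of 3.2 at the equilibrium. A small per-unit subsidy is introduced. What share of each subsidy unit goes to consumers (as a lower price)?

For a small subsidy around the equilibrium, the benefit split depends on the relative slopes, which at a point are proportional to the elasticities.
Buyer share = εs/(εs + |εd|) = 3.2/(3.2 + 1.2) = 8/11; seller share = |εd|/(εs + |εd|) = 3/11.

Consumer share = 8/11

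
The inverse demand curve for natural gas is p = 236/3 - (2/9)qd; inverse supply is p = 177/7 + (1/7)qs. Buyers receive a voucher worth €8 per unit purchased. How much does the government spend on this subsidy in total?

Pre-subsidy: 236/3 - (2/9)q = 177/7 + (1/7)q gives q* = 3363/23 and p* = 1062/23.
With the rebate, buyers effectively pay pb = ps − 8, where ps is the price sellers receive.
On the curves, pb = 236/3 - (2/9)q and ps = 177/7 + (1/7)q; the wedge ps − pb = 8 gives 177/7 + (1/7)q − (236/3 - (2/9)q) = 8, so q' = 3867/23.
Then pb = 236/3 − (2/9)·(3867/23) = 950/23 and ps = 177/7 + (1/7)·(3867/23) = 1134/23.
Government outlay = subsidy × quantity = 8 × 3867/23 = 30936/23.

Government cost = 30936/23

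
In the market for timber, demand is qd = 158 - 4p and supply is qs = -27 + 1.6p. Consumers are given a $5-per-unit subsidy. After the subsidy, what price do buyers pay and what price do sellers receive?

Pre-subsidy: 158 - 4p = -27 + 1.6p gives p* = 925/28, q* = 181/7.
With the rebate, buyers effectively pay pb = ps − 5, where ps is the price sellers receive.
Demand in terms of ps becomes qd = 158 − 4(ps − 5) = 178 - 4ps. Setting this equal to supply: 178 - 4ps = -27 + 1.6ps, so ps = 1025/28.
Buyers pay pb = 1025/28 − 5 = 885/28; q' = -27 + 1.6·(1025/28) = 221/7.

Buyers pay 885/28; sellers receive 1025/28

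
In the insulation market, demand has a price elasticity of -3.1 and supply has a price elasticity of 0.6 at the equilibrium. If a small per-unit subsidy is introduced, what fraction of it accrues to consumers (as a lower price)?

Consumer share = 6/37

For a small subsidy around the equilibrium, the benefit split depends on the relative slopes, which at a point are proportional to the elasticities.
Buyer share = εs/(εs + |εd|) = 0.6/(0.6 + 3.1) = 6/37; seller share = |εd|/(εs + |εd|) = 31/37.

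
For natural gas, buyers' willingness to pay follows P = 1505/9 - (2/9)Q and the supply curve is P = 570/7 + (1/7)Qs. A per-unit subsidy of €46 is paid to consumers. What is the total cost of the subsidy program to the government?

Pre-subsidy: 1505/9 - (2/9)Q = 570/7 + (1/7)Q gives Q* = 235 and P* = 115.
With the rebate, buyers effectively pay Pb = Ps − 46, where Ps is the price sellers receive.
On the curves, Pb = 1505/9 - (2/9)Q and Ps = 570/7 + (1/7)Q; the wedge Ps − Pb = 46 gives 570/7 + (1/7)Q − (1505/9 - (2/9)Q) = 46, so Q' = 361.
Then Pb = 1505/9 − (2/9)·361 = 87 and Ps = 570/7 + (1/7)·361 = 133.
Government outlay = subsidy × quantity = 46 × 361 = 16606.

Government cost = €16606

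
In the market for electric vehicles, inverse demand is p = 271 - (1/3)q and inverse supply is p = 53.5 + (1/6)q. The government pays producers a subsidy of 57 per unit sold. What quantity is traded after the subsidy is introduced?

Pre-subsidy: 271 - (1/3)q = 53.5 + (1/6)q gives q* = 435 and p* = 126.
With the subsidy, sellers receive ps = pb + 57 for each unit, where pb is the price buyers pay.
On the curves, pb = 271 - (1/3)q and ps = 53.5 + (1/6)q; the wedge ps − pb = 57 gives 53.5 + (1/6)q − (271 - (1/3)q) = 57, so q' = 549.
Then pb = 271 − (1/3)·549 = 88 and ps = 53.5 + (1/6)·549 = 145.

q' = 549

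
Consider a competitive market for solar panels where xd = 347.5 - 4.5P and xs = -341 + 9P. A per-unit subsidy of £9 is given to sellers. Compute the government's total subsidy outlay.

Government cost = £1305

Pre-subsidy: 347.5 - 4.5P = -341 + 9P gives P* = 51, x* = 118.
With the subsidy, sellers receive Ps = Pb + 9 for each unit, where Pb is the price buyers pay.
Supply in terms of Pb becomes xs = -341 + 9(Pb + 9) = -260 + 9Pb. Setting this equal to demand: 347.5 - 4.5Pb = -260 + 9Pb, so Pb = 45.
Sellers receive Ps = 45 + 9 = 54; x' = 347.5 − 4.5·45 = 145.
Government outlay = subsidy × quantity = 9 × 145 = 1305.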